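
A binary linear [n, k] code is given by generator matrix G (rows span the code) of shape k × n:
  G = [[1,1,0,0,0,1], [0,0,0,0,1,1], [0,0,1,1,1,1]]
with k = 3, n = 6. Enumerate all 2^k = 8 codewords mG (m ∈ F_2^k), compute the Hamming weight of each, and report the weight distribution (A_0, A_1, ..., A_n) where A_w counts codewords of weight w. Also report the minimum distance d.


Weight distribution: A_0 = 1, A_2 = 2, A_3 = 2, A_4 = 1, A_5 = 2. Minimum distance d = 2.

Enumerate all 2^3 = 8 messages m ∈ F_2^3.
For each, compute codeword c = mG in F_2^6, then tally its weight.
  m = 000 → c = 000000, weight = 0.
  m = 100 → c = 110001, weight = 3.
  m = 010 → c = 000011, weight = 2.
  m = 110 → c = 110010, weight = 3.
  m = 001 → c = 001111, weight = 4.
  m = 101 → c = 111110, weight = 5.
  m = 011 → c = 001100, weight = 2.
  m = 111 → c = 111101, weight = 5.
Tally weights:
  weight 0: 1 codewords.
  weight 2: 2 codewords.
  weight 3: 2 codewords.
  weight 4: 1 codewords.
  weight 5: 2 codewords.
Minimum distance d = smallest w > 0 with A_w > 0 = 2.
Sanity: Σ A_w = 8 = 2^3 = 8 ✓.


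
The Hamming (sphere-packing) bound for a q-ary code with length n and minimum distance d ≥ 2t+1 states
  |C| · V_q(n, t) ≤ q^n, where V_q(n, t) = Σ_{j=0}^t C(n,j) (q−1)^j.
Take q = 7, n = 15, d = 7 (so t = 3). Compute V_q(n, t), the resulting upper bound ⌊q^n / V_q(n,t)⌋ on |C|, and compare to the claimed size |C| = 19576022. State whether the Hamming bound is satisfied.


V_q(n, t) = 102151, q^n = 4747561509943, Hamming bound = 46475918, |C| = 19576022 ≤ bound (satisfied).

Step 1: Compute V_q(n, t) = Σ_{j=0}^3 C(n, j) (q−1)^j.
  j = 0: C(15,0)·(6)^0 = 1·1 = 1.
  j = 1: C(15,1)·(6)^1 = 15·6 = 90.
  j = 2: C(15,2)·(6)^2 = 105·36 = 3780.
  j = 3: C(15,3)·(6)^3 = 455·216 = 98280.
  V_q(n, t) = 1 + 90 + 3780 + 98280 = 102151.
Step 2: q^n = 7^15 = 4747561509943.
Step 3: Hamming bound ⌊q^n / V_q(n,t)⌋ = ⌊4747561509943/102151⌋ = 46475918.
Step 4: Compare |C| = 19576022 to 46475918: satisfied.
The claimed |C| lies below the Hamming bound.


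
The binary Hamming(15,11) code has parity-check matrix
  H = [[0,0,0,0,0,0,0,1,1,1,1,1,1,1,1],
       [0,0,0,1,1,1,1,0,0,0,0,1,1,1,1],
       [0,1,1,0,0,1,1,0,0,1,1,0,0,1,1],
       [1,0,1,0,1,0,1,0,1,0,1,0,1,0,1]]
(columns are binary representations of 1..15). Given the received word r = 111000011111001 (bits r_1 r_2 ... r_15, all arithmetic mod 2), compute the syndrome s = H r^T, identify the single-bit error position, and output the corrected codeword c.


s = (0, 0, 1, 1)^T, error position = 3, corrected codeword c = 110000011111001

Compute s = H r^T mod 2 one row at a time:
  s_1 = 1 + 1 + 1 + 1 + 1 + 0 + 0 + 1 = 6 ≡ 0 (mod 2).
  s_2 = 0 + 0 + 0 + 0 + 1 + 0 + 0 + 1 = 2 ≡ 0 (mod 2).
  s_3 = 1 + 1 + 0 + 0 + 1 + 1 + 0 + 1 = 5 ≡ 1 (mod 2).
  s_4 = 1 + 1 + 0 + 0 + 1 + 1 + 0 + 1 = 5 ≡ 1 (mod 2).
s = (0, 0, 1, 1)^T — this equals column 3 of H (binary 0011), so error is at position 3.
Correct: flip bit 3 of r = 111000011111001 to get c = 110000011111001.


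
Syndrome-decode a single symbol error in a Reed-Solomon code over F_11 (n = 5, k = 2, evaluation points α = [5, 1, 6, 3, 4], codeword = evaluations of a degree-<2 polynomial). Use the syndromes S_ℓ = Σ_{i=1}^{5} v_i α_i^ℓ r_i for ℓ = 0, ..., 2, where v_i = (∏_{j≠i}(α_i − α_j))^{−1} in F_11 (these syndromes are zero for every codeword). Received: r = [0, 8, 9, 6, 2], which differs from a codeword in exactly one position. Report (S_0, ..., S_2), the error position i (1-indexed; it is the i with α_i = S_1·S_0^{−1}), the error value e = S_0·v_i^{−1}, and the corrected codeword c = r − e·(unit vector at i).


S = (9, 5, 4), error at position 4, error magnitude e = 2, c = [0, 8, 9, 4, 2].

Step 1: column multipliers v_i = (∏_{j≠i}(α_i − α_j))^{−1} mod 11.
  i = 1 (α = 5): (5−1)(5−6)(5−3)(5−4) = 4·(−1)·2·1 = −8 ≡ 3, so v_1 = 3^{−1} = 4 (mod 11).
  i = 2 (α = 1): (1−5)(1−6)(1−3)(1−4) = (−4)·(−5)·(−2)·(−3) = 120 ≡ 10, so v_2 = 10^{−1} = 10 (mod 11).
  i = 3 (α = 6): (6−5)(6−1)(6−3)(6−4) = 1·5·3·2 = 30 ≡ 8, so v_3 = 8^{−1} = 7 (mod 11).
  i = 4 (α = 3): (3−5)(3−1)(3−6)(3−4) = (−2)·2·(−3)·(−1) = −12 ≡ 10, so v_4 = 10^{−1} = 10 (mod 11).
  i = 5 (α = 4): (4−5)(4−1)(4−6)(4−3) = (−1)·3·(−2)·1 = 6 ≡ 6, so v_5 = 6^{−1} = 2 (mod 11).
  v = [4, 10, 7, 10, 2].
Step 2: syndromes of r = [0, 8, 9, 6, 2] (all sums mod 11).
  S_0 = Σ v_i r_i = 4·0 + 10·8 + 7·9 + 10·6 + 2·2 = 207 ≡ 9.
  S_1 = Σ v_i α_i r_i = 4·5·0 + 10·1·8 + 7·6·9 + 10·3·6 + 2·4·2 = 654 ≡ 5.
  α_i^2 mod 11 = [3, 1, 3, 9, 5].
  S_2 = Σ v_i α_i^2 r_i = 4·3·0 + 10·1·8 + 7·3·9 + 10·9·6 + 2·5·2 = 829 ≡ 4.
  S = (9, 5, 4) ≠ 0, so r is not a codeword (an error is present).
Step 3: locate the error. For a single error e at position i, S_ℓ = v_i·e·α_i^ℓ, so α_err = S_1/S_0.
  S_0^{−1} = 9^{−1} = 5 (mod 11), so α_err = 5·5 = 25 ≡ 3 = α_4. Error position i = 4.
  Consistency check: S_2/S_1 = 4·9 = 36 ≡ 3 = α_err ✓ (single-error assumption holds).
Step 4: error magnitude e = S_0/v_4 = S_0·∏_{j≠4}(α_4 − α_j) = 9·10 = 90 ≡ 2 (mod 11).
Step 5: correct position 4: c_4 = r_4 − e = 6 − 2 ≡ 4 (mod 11). Hence c = [0, 8, 9, 4, 2].
  Check: interpolating c through the α_i gives m(x) = 10 + 9·x (degree < 2) with m(α_i) = c_i for every i, so c is indeed a codeword.


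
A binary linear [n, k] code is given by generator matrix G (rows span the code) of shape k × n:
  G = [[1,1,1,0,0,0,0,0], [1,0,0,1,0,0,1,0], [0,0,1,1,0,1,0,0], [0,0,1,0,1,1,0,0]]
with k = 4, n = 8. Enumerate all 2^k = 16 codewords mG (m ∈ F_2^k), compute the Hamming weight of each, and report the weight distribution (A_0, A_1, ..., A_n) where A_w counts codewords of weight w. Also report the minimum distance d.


Weight distribution: A_0 = 1, A_2 = 1, A_3 = 6, A_4 = 5, A_5 = 2, A_6 = 1. Minimum distance d = 2.

Enumerate all 2^4 = 16 messages m ∈ F_2^4.
For each, compute codeword c = mG in F_2^8, then tally its weight.
  m = 0000 → c = 00000000, weight = 0.
  m = 1000 → c = 11100000, weight = 3.
  m = 0100 → c = 10010010, weight = 3.
  m = 1100 → c = 01110010, weight = 4.
  m = 0010 → c = 00110100, weight = 3.
  m = 1010 → c = 11010100, weight = 4.
  m = 0110 → c = 10100110, weight = 4.
  m = 1110 → c = 01000110, weight = 3.
  m = 0001 → c = 00101100, weight = 3.
  m = 1001 → c = 11001100, weight = 4.
  m = 0101 → c = 10111110, weight = 6.
  m = 1101 → c = 01011110, weight = 5.
  m = 0011 → c = 00011000, weight = 2.
  m = 1011 → c = 11111000, weight = 5.
  m = 0111 → c = 10001010, weight = 3.
  m = 1111 → c = 01101010, weight = 4.
Tally weights:
  weight 0: 1 codewords.
  weight 2: 1 codewords.
  weight 3: 6 codewords.
  weight 4: 5 codewords.
  weight 5: 2 codewords.
  weight 6: 1 codewords.
Minimum distance d = smallest w > 0 with A_w > 0 = 2.
Sanity: Σ A_w = 16 = 2^4 = 16 ✓.


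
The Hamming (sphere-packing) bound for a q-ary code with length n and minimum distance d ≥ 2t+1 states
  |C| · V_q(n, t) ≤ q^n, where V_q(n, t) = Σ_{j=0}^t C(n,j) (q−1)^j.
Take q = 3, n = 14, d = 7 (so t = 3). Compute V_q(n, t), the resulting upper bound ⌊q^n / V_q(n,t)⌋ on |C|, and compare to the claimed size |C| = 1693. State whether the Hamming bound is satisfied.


V_q(n, t) = 3305, q^n = 4782969, Hamming bound = 1447, |C| = 1693 > bound (violated).

Step 1: Compute V_q(n, t) = Σ_{j=0}^3 C(n, j) (q−1)^j.
  j = 0: C(14,0)·(2)^0 = 1·1 = 1.
  j = 1: C(14,1)·(2)^1 = 14·2 = 28.
  j = 2: C(14,2)·(2)^2 = 91·4 = 364.
  j = 3: C(14,3)·(2)^3 = 364·8 = 2912.
  V_q(n, t) = 1 + 28 + 364 + 2912 = 3305.
Step 2: q^n = 3^14 = 4782969.
Step 3: Hamming bound ⌊q^n / V_q(n,t)⌋ = ⌊4782969/3305⌋ = 1447.
Step 4: Compare |C| = 1693 to 1447: violated.
The claimed |C| lies above the Hamming bound, so no 3-ary code of length 14 with d ≥ 7 can have 1693 codewords.


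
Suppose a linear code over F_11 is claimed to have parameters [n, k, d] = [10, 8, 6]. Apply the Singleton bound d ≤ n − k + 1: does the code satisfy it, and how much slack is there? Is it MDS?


Singleton RHS = n − k + 1 = 3, slack = -3, bound violated (no such code; not MDS).

Singleton bound: d ≤ n − k + 1.
Here n = 10, k = 8, so n − k + 1 = 3.
Given d = 6, check d ≤ 3: NO.
Slack = (n − k + 1) − d = -3.
The slack is negative: d = 6 exceeds n − k + 1 = 3 by 3, so the Singleton bound is violated and no linear [10, 8, 6]_11 code can exist. In particular it is not MDS (MDS requires d = n − k + 1 exactly).
Description: the claimed parameters are [10, 8, 6]_11; such a code would be impossible (violates the Singleton bound).


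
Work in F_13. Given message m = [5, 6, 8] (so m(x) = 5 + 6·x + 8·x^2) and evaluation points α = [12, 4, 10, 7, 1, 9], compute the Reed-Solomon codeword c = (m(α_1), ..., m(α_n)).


c = [7, 1, 7, 10, 6, 5]

Message polynomial: m(x) = 5 + 6·x + 8·x^2 (mod 13).
For each evaluation point α_i, compute m(α_i) mod 13:
  α_1 = 12: Horner steps 8 → 11 → 7, so m(12) = 7.
  α_2 = 4: Horner steps 8 → 12 → 1, so m(4) = 1.
  α_3 = 10: Horner steps 8 → 8 → 7, so m(10) = 7.
  α_4 = 7: Horner steps 8 → 10 → 10, so m(7) = 10.
  α_5 = 1: Horner steps 8 → 1 → 6, so m(1) = 6.
  α_6 = 9: Horner steps 8 → 0 → 5, so m(9) = 5.
Codeword c = [7, 1, 7, 10, 6, 5] ∈ F_13^6.


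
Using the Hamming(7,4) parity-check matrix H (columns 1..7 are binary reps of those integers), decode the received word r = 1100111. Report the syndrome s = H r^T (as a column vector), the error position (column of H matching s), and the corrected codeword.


s = (1, 1, 1)^T, error position = 7, corrected codeword c = 1100110

Compute s = H r^T mod 2 one row at a time:
  s_1 = 0 + 1 + 1 + 1 = 3 ≡ 1 (mod 2).
  s_2 = 1 + 0 + 1 + 1 = 3 ≡ 1 (mod 2).
  s_3 = 1 + 0 + 1 + 1 = 3 ≡ 1 (mod 2).
s = (1, 1, 1)^T — this equals column 7 of H (binary 111), so error is at position 7.
Correct: flip bit 7 of r = 1100111 to get c = 1100110.


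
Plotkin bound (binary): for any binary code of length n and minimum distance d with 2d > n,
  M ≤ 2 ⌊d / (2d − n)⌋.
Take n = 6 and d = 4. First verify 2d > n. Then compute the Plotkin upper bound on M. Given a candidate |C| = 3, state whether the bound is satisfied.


Plotkin bound M ≤ 4; given |C| = 3 ≤ bound (satisfied).

Check applicability: 2d = 8, n = 6.
2d − n = 2 > 0, so Plotkin applies.
Compute d/(2d−n) = 4/2 ≈ 2.0000.
⌊d/(2d−n)⌋ = 2.
Plotkin bound: M ≤ 2·2 = 4.
Given |C| = 3, check: satisfied.
This |C| is below the Plotkin bound.


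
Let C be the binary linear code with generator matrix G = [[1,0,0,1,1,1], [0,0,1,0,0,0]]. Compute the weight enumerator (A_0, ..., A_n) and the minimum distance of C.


Weight distribution: A_0 = 1, A_1 = 1, A_4 = 1, A_5 = 1. Minimum distance d = 1.

Enumerate all 2^2 = 4 messages m ∈ F_2^2.
For each, compute codeword c = mG in F_2^6, then tally its weight.
  m = 00 → c = 000000, weight = 0.
  m = 10 → c = 100111, weight = 4.
  m = 01 → c = 001000, weight = 1.
  m = 11 → c = 101111, weight = 5.
Tally weights:
  weight 0: 1 codewords.
  weight 1: 1 codewords.
  weight 4: 1 codewords.
  weight 5: 1 codewords.
Minimum distance d = smallest w > 0 with A_w > 0 = 1.
Sanity: Σ A_w = 4 = 2^2 = 4 ✓.


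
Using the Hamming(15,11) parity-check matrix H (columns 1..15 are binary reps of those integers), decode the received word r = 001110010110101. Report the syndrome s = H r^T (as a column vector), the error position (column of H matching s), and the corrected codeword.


s = (1, 0, 0, 1)^T, error position = 9, corrected codeword c = 001110011110101

Compute s = H r^T mod 2 one row at a time:
  s_1 = 1 + 0 + 1 + 1 + 0 + 1 + 0 + 1 = 5 ≡ 1 (mod 2).
  s_2 = 1 + 1 + 0 + 0 + 0 + 1 + 0 + 1 = 4 ≡ 0 (mod 2).
  s_3 = 0 + 1 + 0 + 0 + 1 + 1 + 0 + 1 = 4 ≡ 0 (mod 2).
  s_4 = 0 + 1 + 1 + 0 + 0 + 1 + 1 + 1 = 5 ≡ 1 (mod 2).
s = (1, 0, 0, 1)^T — this equals column 9 of H (binary 1001), so error is at position 9.
Correct: flip bit 9 of r = 001110010110101 to get c = 001110011110101.


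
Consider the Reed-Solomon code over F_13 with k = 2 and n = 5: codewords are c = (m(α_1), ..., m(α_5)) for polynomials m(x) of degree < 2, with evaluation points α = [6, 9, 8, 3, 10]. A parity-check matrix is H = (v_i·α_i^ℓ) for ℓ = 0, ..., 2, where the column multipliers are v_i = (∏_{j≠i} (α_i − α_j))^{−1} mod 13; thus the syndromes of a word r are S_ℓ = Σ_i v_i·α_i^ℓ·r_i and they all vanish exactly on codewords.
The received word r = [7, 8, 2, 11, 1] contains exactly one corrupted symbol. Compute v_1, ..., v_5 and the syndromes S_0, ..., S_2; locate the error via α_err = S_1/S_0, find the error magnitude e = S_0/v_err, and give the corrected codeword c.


S = (5, 4, 11), error at position 1, error magnitude e = 4, c = [3, 8, 2, 11, 1].

Step 1: column multipliers v_i = (∏_{j≠i}(α_i − α_j))^{−1} mod 13.
  i = 1 (α = 6): (6−9)(6−8)(6−3)(6−10) = (−3)·(−2)·3·(−4) = −72 ≡ 6, so v_1 = 6^{−1} = 11 (mod 13).
  i = 2 (α = 9): (9−6)(9−8)(9−3)(9−10) = 3·1·6·(−1) = −18 ≡ 8, so v_2 = 8^{−1} = 5 (mod 13).
  i = 3 (α = 8): (8−6)(8−9)(8−3)(8−10) = 2·(−1)·5·(−2) = 20 ≡ 7, so v_3 = 7^{−1} = 2 (mod 13).
  i = 4 (α = 3): (3−6)(3−9)(3−8)(3−10) = (−3)·(−6)·(−5)·(−7) = 630 ≡ 6, so v_4 = 6^{−1} = 11 (mod 13).
  i = 5 (α = 10): (10−6)(10−9)(10−8)(10−3) = 4·1·2·7 = 56 ≡ 4, so v_5 = 4^{−1} = 10 (mod 13).
  v = [11, 5, 2, 11, 10].
Step 2: syndromes of r = [7, 8, 2, 11, 1] (all sums mod 13).
  S_0 = Σ v_i r_i = 11·7 + 5·8 + 2·2 + 11·11 + 10·1 = 252 ≡ 5.
  S_1 = Σ v_i α_i r_i = 11·6·7 + 5·9·8 + 2·8·2 + 11·3·11 + 10·10·1 = 1317 ≡ 4.
  α_i^2 mod 13 = [10, 3, 12, 9, 9].
  S_2 = Σ v_i α_i^2 r_i = 11·10·7 + 5·3·8 + 2·12·2 + 11·9·11 + 10·9·1 = 2117 ≡ 11.
  S = (5, 4, 11) ≠ 0, so r is not a codeword (an error is present).
Step 3: locate the error. For a single error e at position i, S_ℓ = v_i·e·α_i^ℓ, so α_err = S_1/S_0.
  S_0^{−1} = 5^{−1} = 8 (mod 13), so α_err = 4·8 = 32 ≡ 6 = α_1. Error position i = 1.
  Consistency check: S_2/S_1 = 11·10 = 110 ≡ 6 = α_err ✓ (single-error assumption holds).
Step 4: error magnitude e = S_0/v_1 = S_0·∏_{j≠1}(α_1 − α_j) = 5·6 = 30 ≡ 4 (mod 13).
Step 5: correct position 1: c_1 = r_1 − e = 7 − 4 ≡ 3 (mod 13). Hence c = [3, 8, 2, 11, 1].
  Check: interpolating c through the α_i gives m(x) = 6 + 6·x (degree < 2) with m(α_i) = c_i for every i, so c is indeed a codeword.


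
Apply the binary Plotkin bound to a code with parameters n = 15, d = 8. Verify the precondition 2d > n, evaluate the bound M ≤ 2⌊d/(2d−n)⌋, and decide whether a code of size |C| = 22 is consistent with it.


Plotkin bound M ≤ 16; given |C| = 22 > bound (violated).

Check applicability: 2d = 16, n = 15.
2d − n = 1 > 0, so Plotkin applies.
Compute d/(2d−n) = 8/1 ≈ 8.0000.
⌊d/(2d−n)⌋ = 8.
Plotkin bound: M ≤ 2·8 = 16.
Given |C| = 22, check: VIOLATED.
This |C| is above the Plotkin bound, so no binary code with n = 15, d = 8 and 22 codewords exists.


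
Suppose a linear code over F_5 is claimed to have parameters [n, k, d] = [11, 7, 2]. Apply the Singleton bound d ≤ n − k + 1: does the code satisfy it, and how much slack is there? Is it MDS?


Singleton RHS = n − k + 1 = 5, slack = 3, bound satisfied, not MDS.

Singleton bound: d ≤ n − k + 1.
Here n = 11, k = 7, so n − k + 1 = 5.
Given d = 2, check d ≤ 5: YES.
Slack = (n − k + 1) − d = 3.
The code is NOT MDS (slack = 3 > 0).
Description: the claimed parameters are [11, 7, 2]_5; such a code would be non-MDS.


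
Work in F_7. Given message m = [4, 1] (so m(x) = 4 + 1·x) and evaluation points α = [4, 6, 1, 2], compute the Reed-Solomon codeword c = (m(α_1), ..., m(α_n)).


c = [1, 3, 5, 6]

Message polynomial: m(x) = 4 + 1·x (mod 7).
For each evaluation point α_i, compute m(α_i) mod 7:
  α_1 = 4: Horner steps 1 → 1, so m(4) = 1.
  α_2 = 6: Horner steps 1 → 3, so m(6) = 3.
  α_3 = 1: Horner steps 1 → 5, so m(1) = 5.
  α_4 = 2: Horner steps 1 → 6, so m(2) = 6.
Codeword c = [1, 3, 5, 6] ∈ F_7^4.


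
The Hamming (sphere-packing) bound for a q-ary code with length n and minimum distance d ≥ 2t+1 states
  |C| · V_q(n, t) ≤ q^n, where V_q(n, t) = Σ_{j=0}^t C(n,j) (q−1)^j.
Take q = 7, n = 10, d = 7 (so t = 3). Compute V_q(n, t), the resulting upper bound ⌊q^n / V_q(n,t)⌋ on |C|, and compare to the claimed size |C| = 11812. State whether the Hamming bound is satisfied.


V_q(n, t) = 27601, q^n = 282475249, Hamming bound = 10234, |C| = 11812 > bound (violated).

Step 1: Compute V_q(n, t) = Σ_{j=0}^3 C(n, j) (q−1)^j.
  j = 0: C(10,0)·(6)^0 = 1·1 = 1.
  j = 1: C(10,1)·(6)^1 = 10·6 = 60.
  j = 2: C(10,2)·(6)^2 = 45·36 = 1620.
  j = 3: C(10,3)·(6)^3 = 120·216 = 25920.
  V_q(n, t) = 1 + 60 + 1620 + 25920 = 27601.
Step 2: q^n = 7^10 = 282475249.
Step 3: Hamming bound ⌊q^n / V_q(n,t)⌋ = ⌊282475249/27601⌋ = 10234.
Step 4: Compare |C| = 11812 to 10234: violated.
The claimed |C| lies above the Hamming bound, so no 7-ary code of length 10 with d ≥ 7 can have 11812 codewords.


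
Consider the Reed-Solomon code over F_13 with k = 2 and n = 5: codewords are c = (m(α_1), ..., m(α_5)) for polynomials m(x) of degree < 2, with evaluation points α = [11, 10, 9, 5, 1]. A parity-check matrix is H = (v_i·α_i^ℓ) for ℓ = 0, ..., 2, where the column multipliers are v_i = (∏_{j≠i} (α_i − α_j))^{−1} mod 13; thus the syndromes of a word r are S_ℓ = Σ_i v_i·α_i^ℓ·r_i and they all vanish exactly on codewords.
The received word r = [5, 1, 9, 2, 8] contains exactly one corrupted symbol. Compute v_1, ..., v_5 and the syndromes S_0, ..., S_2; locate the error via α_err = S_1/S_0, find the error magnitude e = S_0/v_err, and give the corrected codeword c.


S = (4, 5, 3), error at position 1, error magnitude e = 12, c = [6, 1, 9, 2, 8].

Step 1: column multipliers v_i = (∏_{j≠i}(α_i − α_j))^{−1} mod 13.
  i = 1 (α = 11): (11−10)(11−9)(11−5)(11−1) = 1·2·6·10 = 120 ≡ 3, so v_1 = 3^{−1} = 9 (mod 13).
  i = 2 (α = 10): (10−11)(10−9)(10−5)(10−1) = (−1)·1·5·9 = −45 ≡ 7, so v_2 = 7^{−1} = 2 (mod 13).
  i = 3 (α = 9): (9−11)(9−10)(9−5)(9−1) = (−2)·(−1)·4·8 = 64 ≡ 12, so v_3 = 12^{−1} = 12 (mod 13).
  i = 4 (α = 5): (5−11)(5−10)(5−9)(5−1) = (−6)·(−5)·(−4)·4 = −480 ≡ 1, so v_4 = 1^{−1} = 1 (mod 13).
  i = 5 (α = 1): (1−11)(1−10)(1−9)(1−5) = (−10)·(−9)·(−8)·(−4) = 2880 ≡ 7, so v_5 = 7^{−1} = 2 (mod 13).
  v = [9, 2, 12, 1, 2].
Step 2: syndromes of r = [5, 1, 9, 2, 8] (all sums mod 13).
  S_0 = Σ v_i r_i = 9·5 + 2·1 + 12·9 + 1·2 + 2·8 = 173 ≡ 4.
  S_1 = Σ v_i α_i r_i = 9·11·5 + 2·10·1 + 12·9·9 + 1·5·2 + 2·1·8 = 1513 ≡ 5.
  α_i^2 mod 13 = [4, 9, 3, 12, 1].
  S_2 = Σ v_i α_i^2 r_i = 9·4·5 + 2·9·1 + 12·3·9 + 1·12·2 + 2·1·8 = 562 ≡ 3.
  S = (4, 5, 3) ≠ 0, so r is not a codeword (an error is present).
Step 3: locate the error. For a single error e at position i, S_ℓ = v_i·e·α_i^ℓ, so α_err = S_1/S_0.
  S_0^{−1} = 4^{−1} = 10 (mod 13), so α_err = 5·10 = 50 ≡ 11 = α_1. Error position i = 1.
  Consistency check: S_2/S_1 = 3·8 = 24 ≡ 11 = α_err ✓ (single-error assumption holds).
Step 4: error magnitude e = S_0/v_1 = S_0·∏_{j≠1}(α_1 − α_j) = 4·3 = 12 ≡ 12 (mod 13).
Step 5: correct position 1: c_1 = r_1 − e = 5 − 12 ≡ 6 (mod 13). Hence c = [6, 1, 9, 2, 8].
  Check: interpolating c through the α_i gives m(x) = 3 + 5·x (degree < 2) with m(α_i) = c_i for every i, so c is indeed a codeword.


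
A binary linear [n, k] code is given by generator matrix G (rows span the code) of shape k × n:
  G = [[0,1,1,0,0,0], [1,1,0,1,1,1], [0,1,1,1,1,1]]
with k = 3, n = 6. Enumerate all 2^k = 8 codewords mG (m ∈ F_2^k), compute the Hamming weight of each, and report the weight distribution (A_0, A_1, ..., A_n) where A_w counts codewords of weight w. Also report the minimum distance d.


Weight distribution: A_0 = 1, A_2 = 3, A_3 = 1, A_5 = 3. Minimum distance d = 2.

Enumerate all 2^3 = 8 messages m ∈ F_2^3.
For each, compute codeword c = mG in F_2^6, then tally its weight.
  m = 000 → c = 000000, weight = 0.
  m = 100 → c = 011000, weight = 2.
  m = 010 → c = 110111, weight = 5.
  m = 110 → c = 101111, weight = 5.
  m = 001 → c = 011111, weight = 5.
  m = 101 → c = 000111, weight = 3.
  m = 011 → c = 101000, weight = 2.
  m = 111 → c = 110000, weight = 2.
Tally weights:
  weight 0: 1 codewords.
  weight 2: 3 codewords.
  weight 3: 1 codewords.
  weight 5: 3 codewords.
Minimum distance d = smallest w > 0 with A_w > 0 = 2.
Sanity: Σ A_w = 8 = 2^3 = 8 ✓.


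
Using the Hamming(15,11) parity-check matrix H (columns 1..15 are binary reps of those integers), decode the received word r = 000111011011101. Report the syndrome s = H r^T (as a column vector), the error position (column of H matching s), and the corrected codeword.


s = (0, 0, 1, 1)^T, error position = 3, corrected codeword c = 001111011011101

Compute s = H r^T mod 2 one row at a time:
  s_1 = 1 + 1 + 0 + 1 + 1 + 1 + 0 + 1 = 6 ≡ 0 (mod 2).
  s_2 = 1 + 1 + 1 + 0 + 1 + 1 + 0 + 1 = 6 ≡ 0 (mod 2).
  s_3 = 0 + 0 + 1 + 0 + 0 + 1 + 0 + 1 = 3 ≡ 1 (mod 2).
  s_4 = 0 + 0 + 1 + 0 + 1 + 1 + 1 + 1 = 5 ≡ 1 (mod 2).
s = (0, 0, 1, 1)^T — this equals column 3 of H (binary 0011), so error is at position 3.
Correct: flip bit 3 of r = 000111011011101 to get c = 001111011011101.


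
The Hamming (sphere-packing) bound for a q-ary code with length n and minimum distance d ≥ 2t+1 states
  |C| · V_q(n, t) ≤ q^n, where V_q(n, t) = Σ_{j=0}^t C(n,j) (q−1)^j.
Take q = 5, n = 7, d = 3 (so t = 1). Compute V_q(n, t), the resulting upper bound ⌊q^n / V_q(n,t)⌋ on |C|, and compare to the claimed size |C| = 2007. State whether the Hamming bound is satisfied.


V_q(n, t) = 29, q^n = 78125, Hamming bound = 2693, |C| = 2007 ≤ bound (satisfied).

Step 1: Compute V_q(n, t) = Σ_{j=0}^1 C(n, j) (q−1)^j.
  j = 0: C(7,0)·(4)^0 = 1·1 = 1.
  j = 1: C(7,1)·(4)^1 = 7·4 = 28.
  V_q(n, t) = 1 + 28 = 29.
Step 2: q^n = 5^7 = 78125.
Step 3: Hamming bound ⌊q^n / V_q(n,t)⌋ = ⌊78125/29⌋ = 2693.
Step 4: Compare |C| = 2007 to 2693: satisfied.
The claimed |C| lies below the Hamming bound.


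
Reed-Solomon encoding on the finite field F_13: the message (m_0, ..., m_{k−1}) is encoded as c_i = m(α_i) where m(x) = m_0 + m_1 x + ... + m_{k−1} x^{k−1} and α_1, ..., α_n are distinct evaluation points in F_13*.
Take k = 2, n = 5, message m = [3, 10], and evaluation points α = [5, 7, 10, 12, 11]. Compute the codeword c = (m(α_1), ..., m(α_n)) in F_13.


c = [1, 8, 12, 6, 9]

Message polynomial: m(x) = 3 + 10·x (mod 13).
For each evaluation point α_i, compute m(α_i) mod 13:
  α_1 = 5: Horner steps 10 → 1, so m(5) = 1.
  α_2 = 7: Horner steps 10 → 8, so m(7) = 8.
  α_3 = 10: Horner steps 10 → 12, so m(10) = 12.
  α_4 = 12: Horner steps 10 → 6, so m(12) = 6.
  α_5 = 11: Horner steps 10 → 9, so m(11) = 9.
Codeword c = [1, 8, 12, 6, 9] ∈ F_13^5.


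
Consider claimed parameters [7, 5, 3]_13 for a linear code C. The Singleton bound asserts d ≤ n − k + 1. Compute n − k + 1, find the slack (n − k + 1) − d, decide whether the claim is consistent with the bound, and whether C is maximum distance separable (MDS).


Singleton RHS = n − k + 1 = 3, slack = 0, bound satisfied, MDS.

Singleton bound: d ≤ n − k + 1.
Here n = 7, k = 5, so n − k + 1 = 3.
Given d = 3, check d ≤ 3: YES.
Slack = (n − k + 1) − d = 0.
The code is MDS (slack = 0).
Description: the claimed parameters are [7, 5, 3]_13; such a code would be MDS (meets Singleton bound).


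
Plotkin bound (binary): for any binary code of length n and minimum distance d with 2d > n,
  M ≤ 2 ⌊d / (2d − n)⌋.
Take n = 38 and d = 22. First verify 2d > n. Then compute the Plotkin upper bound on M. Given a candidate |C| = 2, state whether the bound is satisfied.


Plotkin bound M ≤ 6; given |C| = 2 ≤ bound (satisfied).

Check applicability: 2d = 44, n = 38.
2d − n = 6 > 0, so Plotkin applies.
Compute d/(2d−n) = 22/6 ≈ 3.6667.
⌊d/(2d−n)⌋ = 3.
Plotkin bound: M ≤ 2·3 = 6.
Given |C| = 2, check: satisfied.
This |C| is below the Plotkin bound.


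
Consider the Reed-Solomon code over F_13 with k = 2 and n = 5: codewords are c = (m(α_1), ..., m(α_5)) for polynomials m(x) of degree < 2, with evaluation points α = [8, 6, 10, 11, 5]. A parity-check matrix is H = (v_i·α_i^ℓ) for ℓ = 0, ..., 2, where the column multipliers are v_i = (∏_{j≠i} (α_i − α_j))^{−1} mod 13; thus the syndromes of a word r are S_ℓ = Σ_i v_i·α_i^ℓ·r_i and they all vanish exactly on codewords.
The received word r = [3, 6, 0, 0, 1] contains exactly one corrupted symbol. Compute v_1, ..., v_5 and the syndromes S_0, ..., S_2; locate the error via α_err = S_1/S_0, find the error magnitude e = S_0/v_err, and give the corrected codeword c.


S = (5, 3, 7), error at position 4, error magnitude e = 8, c = [3, 6, 0, 5, 1].

Step 1: column multipliers v_i = (∏_{j≠i}(α_i − α_j))^{−1} mod 13.
  i = 1 (α = 8): (8−6)(8−10)(8−11)(8−5) = 2·(−2)·(−3)·3 = 36 ≡ 10, so v_1 = 10^{−1} = 4 (mod 13).
  i = 2 (α = 6): (6−8)(6−10)(6−11)(6−5) = (−2)·(−4)·(−5)·1 = −40 ≡ 12, so v_2 = 12^{−1} = 12 (mod 13).
  i = 3 (α = 10): (10−8)(10−6)(10−11)(10−5) = 2·4·(−1)·5 = −40 ≡ 12, so v_3 = 12^{−1} = 12 (mod 13).
  i = 4 (α = 11): (11−8)(11−6)(11−10)(11−5) = 3·5·1·6 = 90 ≡ 12, so v_4 = 12^{−1} = 12 (mod 13).
  i = 5 (α = 5): (5−8)(5−6)(5−10)(5−11) = (−3)·(−1)·(−5)·(−6) = 90 ≡ 12, so v_5 = 12^{−1} = 12 (mod 13).
  v = [4, 12, 12, 12, 12].
Step 2: syndromes of r = [3, 6, 0, 0, 1] (all sums mod 13).
  S_0 = Σ v_i r_i = 4·3 + 12·6 + 12·0 + 12·0 + 12·1 = 96 ≡ 5.
  S_1 = Σ v_i α_i r_i = 4·8·3 + 12·6·6 + 12·10·0 + 12·11·0 + 12·5·1 = 588 ≡ 3.
  α_i^2 mod 13 = [12, 10, 9, 4, 12].
  S_2 = Σ v_i α_i^2 r_i = 4·12·3 + 12·10·6 + 12·9·0 + 12·4·0 + 12·12·1 = 1008 ≡ 7.
  S = (5, 3, 7) ≠ 0, so r is not a codeword (an error is present).
Step 3: locate the error. For a single error e at position i, S_ℓ = v_i·e·α_i^ℓ, so α_err = S_1/S_0.
  S_0^{−1} = 5^{−1} = 8 (mod 13), so α_err = 3·8 = 24 ≡ 11 = α_4. Error position i = 4.
  Consistency check: S_2/S_1 = 7·9 = 63 ≡ 11 = α_err ✓ (single-error assumption holds).
Step 4: error magnitude e = S_0/v_4 = S_0·∏_{j≠4}(α_4 − α_j) = 5·12 = 60 ≡ 8 (mod 13).
Step 5: correct position 4: c_4 = r_4 − e = 0 − 8 ≡ 5 (mod 13). Hence c = [3, 6, 0, 5, 1].
  Check: interpolating c through the α_i gives m(x) = 2 + 5·x (degree < 2) with m(α_i) = c_i for every i, so c is indeed a codeword.


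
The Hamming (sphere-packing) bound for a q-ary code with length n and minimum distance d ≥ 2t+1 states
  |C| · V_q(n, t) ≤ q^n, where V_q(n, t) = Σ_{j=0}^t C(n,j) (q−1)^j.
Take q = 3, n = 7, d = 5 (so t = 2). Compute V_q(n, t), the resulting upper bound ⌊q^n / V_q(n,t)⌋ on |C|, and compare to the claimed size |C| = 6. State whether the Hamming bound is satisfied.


V_q(n, t) = 99, q^n = 2187, Hamming bound = 22, |C| = 6 ≤ bound (satisfied).

Step 1: Compute V_q(n, t) = Σ_{j=0}^2 C(n, j) (q−1)^j.
  j = 0: C(7,0)·(2)^0 = 1·1 = 1.
  j = 1: C(7,1)·(2)^1 = 7·2 = 14.
  j = 2: C(7,2)·(2)^2 = 21·4 = 84.
  V_q(n, t) = 1 + 14 + 84 = 99.
Step 2: q^n = 3^7 = 2187.
Step 3: Hamming bound ⌊q^n / V_q(n,t)⌋ = ⌊2187/99⌋ = 22.
Step 4: Compare |C| = 6 to 22: satisfied.
The claimed |C| lies below the Hamming bound.


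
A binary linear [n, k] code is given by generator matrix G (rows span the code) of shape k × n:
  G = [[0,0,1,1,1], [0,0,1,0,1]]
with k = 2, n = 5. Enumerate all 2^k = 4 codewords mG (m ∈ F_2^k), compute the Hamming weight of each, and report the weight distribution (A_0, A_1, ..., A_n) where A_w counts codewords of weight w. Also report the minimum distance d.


Weight distribution: A_0 = 1, A_1 = 1, A_2 = 1, A_3 = 1. Minimum distance d = 1.

Enumerate all 2^2 = 4 messages m ∈ F_2^2.
For each, compute codeword c = mG in F_2^5, then tally its weight.
  m = 00 → c = 00000, weight = 0.
  m = 10 → c = 00111, weight = 3.
  m = 01 → c = 00101, weight = 2.
  m = 11 → c = 00010, weight = 1.
Tally weights:
  weight 0: 1 codewords.
  weight 1: 1 codewords.
  weight 2: 1 codewords.
  weight 3: 1 codewords.
Minimum distance d = smallest w > 0 with A_w > 0 = 1.
Sanity: Σ A_w = 4 = 2^2 = 4 ✓.


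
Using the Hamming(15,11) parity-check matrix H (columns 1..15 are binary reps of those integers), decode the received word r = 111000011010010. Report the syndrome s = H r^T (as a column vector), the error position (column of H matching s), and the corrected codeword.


s = (0, 1, 0, 0)^T, error position = 4, corrected codeword c = 111100011010010

Compute s = H r^T mod 2 one row at a time:
  s_1 = 1 + 1 + 0 + 1 + 0 + 0 + 1 + 0 = 4 ≡ 0 (mod 2).
  s_2 = 0 + 0 + 0 + 0 + 0 + 0 + 1 + 0 = 1 ≡ 1 (mod 2).
  s_3 = 1 + 1 + 0 + 0 + 0 + 1 + 1 + 0 = 4 ≡ 0 (mod 2).
  s_4 = 1 + 1 + 0 + 0 + 1 + 1 + 0 + 0 = 4 ≡ 0 (mod 2).
s = (0, 1, 0, 0)^T — this equals column 4 of H (binary 0100), so error is at position 4.
Correct: flip bit 4 of r = 111000011010010 to get c = 111100011010010.


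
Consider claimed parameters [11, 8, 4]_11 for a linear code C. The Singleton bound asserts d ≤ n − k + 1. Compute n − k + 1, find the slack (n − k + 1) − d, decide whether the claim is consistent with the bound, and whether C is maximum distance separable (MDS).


Singleton RHS = n − k + 1 = 4, slack = 0, bound satisfied, MDS.

Singleton bound: d ≤ n − k + 1.
Here n = 11, k = 8, so n − k + 1 = 4.
Given d = 4, check d ≤ 4: YES.
Slack = (n − k + 1) − d = 0.
The code is MDS (slack = 0).
Description: the claimed parameters are [11, 8, 4]_11; such a code would be MDS (meets Singleton bound).


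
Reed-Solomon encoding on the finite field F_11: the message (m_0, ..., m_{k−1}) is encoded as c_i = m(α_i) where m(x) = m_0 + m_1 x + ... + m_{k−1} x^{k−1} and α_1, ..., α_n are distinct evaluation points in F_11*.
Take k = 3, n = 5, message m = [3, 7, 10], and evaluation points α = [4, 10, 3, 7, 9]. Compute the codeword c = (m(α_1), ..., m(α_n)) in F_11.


c = [4, 6, 4, 3, 7]

Message polynomial: m(x) = 3 + 7·x + 10·x^2 (mod 11).
For each evaluation point α_i, compute m(α_i) mod 11:
  α_1 = 4: Horner steps 10 → 3 → 4, so m(4) = 4.
  α_2 = 10: Horner steps 10 → 8 → 6, so m(10) = 6.
  α_3 = 3: Horner steps 10 → 4 → 4, so m(3) = 4.
  α_4 = 7: Horner steps 10 → 0 → 3, so m(7) = 3.
  α_5 = 9: Horner steps 10 → 9 → 7, so m(9) = 7.
Codeword c = [4, 6, 4, 3, 7] ∈ F_11^5.


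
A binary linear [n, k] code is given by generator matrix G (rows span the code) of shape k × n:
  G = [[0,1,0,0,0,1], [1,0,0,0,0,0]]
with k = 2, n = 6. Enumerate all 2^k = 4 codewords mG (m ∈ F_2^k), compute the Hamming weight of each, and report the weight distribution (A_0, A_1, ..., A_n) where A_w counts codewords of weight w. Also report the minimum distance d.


Weight distribution: A_0 = 1, A_1 = 1, A_2 = 1, A_3 = 1. Minimum distance d = 1.

Enumerate all 2^2 = 4 messages m ∈ F_2^2.
For each, compute codeword c = mG in F_2^6, then tally its weight.
  m = 00 → c = 000000, weight = 0.
  m = 10 → c = 010001, weight = 2.
  m = 01 → c = 100000, weight = 1.
  m = 11 → c = 110001, weight = 3.
Tally weights:
  weight 0: 1 codewords.
  weight 1: 1 codewords.
  weight 2: 1 codewords.
  weight 3: 1 codewords.
Minimum distance d = smallest w > 0 with A_w > 0 = 1.
Sanity: Σ A_w = 4 = 2^2 = 4 ✓.


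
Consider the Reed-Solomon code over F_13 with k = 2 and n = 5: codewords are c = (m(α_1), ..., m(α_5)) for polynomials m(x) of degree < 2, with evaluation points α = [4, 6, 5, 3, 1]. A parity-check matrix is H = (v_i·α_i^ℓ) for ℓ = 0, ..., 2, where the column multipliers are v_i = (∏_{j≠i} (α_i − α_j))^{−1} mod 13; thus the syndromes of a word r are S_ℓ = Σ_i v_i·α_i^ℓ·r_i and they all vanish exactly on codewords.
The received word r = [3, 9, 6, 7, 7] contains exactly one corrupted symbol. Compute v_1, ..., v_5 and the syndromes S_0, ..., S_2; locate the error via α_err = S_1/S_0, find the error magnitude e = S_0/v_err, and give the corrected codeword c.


S = (7, 8, 11), error at position 4, error magnitude e = 7, c = [3, 9, 6, 0, 7].

Step 1: column multipliers v_i = (∏_{j≠i}(α_i − α_j))^{−1} mod 13.
  i = 1 (α = 4): (4−6)(4−5)(4−3)(4−1) = (−2)·(−1)·1·3 = 6 ≡ 6, so v_1 = 6^{−1} = 11 (mod 13).
  i = 2 (α = 6): (6−4)(6−5)(6−3)(6−1) = 2·1·3·5 = 30 ≡ 4, so v_2 = 4^{−1} = 10 (mod 13).
  i = 3 (α = 5): (5−4)(5−6)(5−3)(5−1) = 1·(−1)·2·4 = −8 ≡ 5, so v_3 = 5^{−1} = 8 (mod 13).
  i = 4 (α = 3): (3−4)(3−6)(3−5)(3−1) = (−1)·(−3)·(−2)·2 = −12 ≡ 1, so v_4 = 1^{−1} = 1 (mod 13).
  i = 5 (α = 1): (1−4)(1−6)(1−5)(1−3) = (−3)·(−5)·(−4)·(−2) = 120 ≡ 3, so v_5 = 3^{−1} = 9 (mod 13).
  v = [11, 10, 8, 1, 9].
Step 2: syndromes of r = [3, 9, 6, 7, 7] (all sums mod 13).
  S_0 = Σ v_i r_i = 11·3 + 10·9 + 8·6 + 1·7 + 9·7 = 241 ≡ 7.
  S_1 = Σ v_i α_i r_i = 11·4·3 + 10·6·9 + 8·5·6 + 1·3·7 + 9·1·7 = 996 ≡ 8.
  α_i^2 mod 13 = [3, 10, 12, 9, 1].
  S_2 = Σ v_i α_i^2 r_i = 11·3·3 + 10·10·9 + 8·12·6 + 1·9·7 + 9·1·7 = 1701 ≡ 11.
  S = (7, 8, 11) ≠ 0, so r is not a codeword (an error is present).
Step 3: locate the error. For a single error e at position i, S_ℓ = v_i·e·α_i^ℓ, so α_err = S_1/S_0.
  S_0^{−1} = 7^{−1} = 2 (mod 13), so α_err = 8·2 = 16 ≡ 3 = α_4. Error position i = 4.
  Consistency check: S_2/S_1 = 11·5 = 55 ≡ 3 = α_err ✓ (single-error assumption holds).
Step 4: error magnitude e = S_0/v_4 = S_0·∏_{j≠4}(α_4 − α_j) = 7·1 = 7 ≡ 7 (mod 13).
Step 5: correct position 4: c_4 = r_4 − e = 7 − 7 ≡ 0 (mod 13). Hence c = [3, 9, 6, 0, 7].
  Check: interpolating c through the α_i gives m(x) = 4 + 3·x (degree < 2) with m(α_i) = c_i for every i, so c is indeed a codeword.


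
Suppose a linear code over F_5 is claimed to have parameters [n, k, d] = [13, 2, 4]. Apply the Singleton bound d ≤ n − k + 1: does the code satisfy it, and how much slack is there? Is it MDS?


Singleton RHS = n − k + 1 = 12, slack = 8, bound satisfied, not MDS.

Singleton bound: d ≤ n − k + 1.
Here n = 13, k = 2, so n − k + 1 = 12.
Given d = 4, check d ≤ 12: YES.
Slack = (n − k + 1) − d = 8.
The code is NOT MDS (slack = 8 > 0).
Description: the claimed parameters are [13, 2, 4]_5; such a code would be non-MDS.


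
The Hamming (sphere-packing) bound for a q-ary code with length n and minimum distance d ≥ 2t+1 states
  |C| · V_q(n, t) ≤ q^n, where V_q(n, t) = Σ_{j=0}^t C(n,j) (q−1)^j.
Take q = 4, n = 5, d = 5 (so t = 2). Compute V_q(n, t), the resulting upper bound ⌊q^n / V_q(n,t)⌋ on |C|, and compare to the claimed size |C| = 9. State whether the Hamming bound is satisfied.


V_q(n, t) = 106, q^n = 1024, Hamming bound = 9, |C| = 9 ≤ bound (satisfied).

Step 1: Compute V_q(n, t) = Σ_{j=0}^2 C(n, j) (q−1)^j.
  j = 0: C(5,0)·(3)^0 = 1·1 = 1.
  j = 1: C(5,1)·(3)^1 = 5·3 = 15.
  j = 2: C(5,2)·(3)^2 = 10·9 = 90.
  V_q(n, t) = 1 + 15 + 90 = 106.
Step 2: q^n = 4^5 = 1024.
Step 3: Hamming bound ⌊q^n / V_q(n,t)⌋ = ⌊1024/106⌋ = 9.
Step 4: Compare |C| = 9 to 9: satisfied.
The claimed |C| lies at the Hamming bound (tight).


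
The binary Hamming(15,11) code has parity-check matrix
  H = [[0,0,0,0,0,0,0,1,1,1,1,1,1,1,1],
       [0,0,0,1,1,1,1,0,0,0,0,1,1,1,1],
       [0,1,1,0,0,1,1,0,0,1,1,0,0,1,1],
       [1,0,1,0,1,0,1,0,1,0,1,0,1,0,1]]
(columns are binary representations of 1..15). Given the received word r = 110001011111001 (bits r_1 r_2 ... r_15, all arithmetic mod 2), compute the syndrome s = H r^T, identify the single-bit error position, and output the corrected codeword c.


s = (0, 1, 1, 0)^T, error position = 6, corrected codeword c = 110000011111001

Compute s = H r^T mod 2 one row at a time:
  s_1 = 1 + 1 + 1 + 1 + 1 + 0 + 0 + 1 = 6 ≡ 0 (mod 2).
  s_2 = 0 + 0 + 1 + 0 + 1 + 0 + 0 + 1 = 3 ≡ 1 (mod 2).
  s_3 = 1 + 0 + 1 + 0 + 1 + 1 + 0 + 1 = 5 ≡ 1 (mod 2).
  s_4 = 1 + 0 + 0 + 0 + 1 + 1 + 0 + 1 = 4 ≡ 0 (mod 2).
s = (0, 1, 1, 0)^T — this equals column 6 of H (binary 0110), so error is at position 6.
Correct: flip bit 6 of r = 110001011111001 to get c = 110000011111001.


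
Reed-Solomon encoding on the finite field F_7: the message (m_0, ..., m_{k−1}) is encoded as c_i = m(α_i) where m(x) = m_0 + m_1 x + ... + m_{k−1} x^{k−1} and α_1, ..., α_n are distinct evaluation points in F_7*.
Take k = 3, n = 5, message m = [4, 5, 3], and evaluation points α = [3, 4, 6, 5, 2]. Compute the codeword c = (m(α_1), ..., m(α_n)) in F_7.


c = [4, 2, 2, 6, 5]

Message polynomial: m(x) = 4 + 5·x + 3·x^2 (mod 7).
For each evaluation point α_i, compute m(α_i) mod 7:
  α_1 = 3: Horner steps 3 → 0 → 4, so m(3) = 4.
  α_2 = 4: Horner steps 3 → 3 → 2, so m(4) = 2.
  α_3 = 6: Horner steps 3 → 2 → 2, so m(6) = 2.
  α_4 = 5: Horner steps 3 → 6 → 6, so m(5) = 6.
  α_5 = 2: Horner steps 3 → 4 → 5, so m(2) = 5.
Codeword c = [4, 2, 2, 6, 5] ∈ F_7^5.


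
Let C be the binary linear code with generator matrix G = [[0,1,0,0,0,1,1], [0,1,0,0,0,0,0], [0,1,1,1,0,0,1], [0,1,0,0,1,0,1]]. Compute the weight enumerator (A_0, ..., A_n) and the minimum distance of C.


Weight distribution: A_0 = 1, A_1 = 1, A_2 = 3, A_3 = 6, A_4 = 3, A_5 = 1, A_6 = 1. Minimum distance d = 1.

Enumerate all 2^4 = 16 messages m ∈ F_2^4.
For each, compute codeword c = mG in F_2^7, then tally its weight.
  m = 0000 → c = 0000000, weight = 0.
  m = 1000 → c = 0100011, weight = 3.
  m = 0100 → c = 0100000, weight = 1.
  m = 1100 → c = 0000011, weight = 2.
  m = 0010 → c = 0111001, weight = 4.
  m = 1010 → c = 0011010, weight = 3.
  m = 0110 → c = 0011001, weight = 3.
  m = 1110 → c = 0111010, weight = 4.
  m = 0001 → c = 0100101, weight = 3.
  m = 1001 → c = 0000110, weight = 2.
  m = 0101 → c = 0000101, weight = 2.
  m = 1101 → c = 0100110, weight = 3.
  m = 0011 → c = 0011100, weight = 3.
  m = 1011 → c = 0111111, weight = 6.
  m = 0111 → c = 0111100, weight = 4.
  m = 1111 → c = 0011111, weight = 5.
Tally weights:
  weight 0: 1 codewords.
  weight 1: 1 codewords.
  weight 2: 3 codewords.
  weight 3: 6 codewords.
  weight 4: 3 codewords.
  weight 5: 1 codewords.
  weight 6: 1 codewords.
Minimum distance d = smallest w > 0 with A_w > 0 = 1.
Sanity: Σ A_w = 16 = 2^4 = 16 ✓.


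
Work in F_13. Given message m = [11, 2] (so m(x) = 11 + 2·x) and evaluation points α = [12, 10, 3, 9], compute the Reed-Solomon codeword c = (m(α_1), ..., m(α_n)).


c = [9, 5, 4, 3]

Message polynomial: m(x) = 11 + 2·x (mod 13).
For each evaluation point α_i, compute m(α_i) mod 13:
  α_1 = 12: Horner steps 2 → 9, so m(12) = 9.
  α_2 = 10: Horner steps 2 → 5, so m(10) = 5.
  α_3 = 3: Horner steps 2 → 4, so m(3) = 4.
  α_4 = 9: Horner steps 2 → 3, so m(9) = 3.
Codeword c = [9, 5, 4, 3] ∈ F_13^4.


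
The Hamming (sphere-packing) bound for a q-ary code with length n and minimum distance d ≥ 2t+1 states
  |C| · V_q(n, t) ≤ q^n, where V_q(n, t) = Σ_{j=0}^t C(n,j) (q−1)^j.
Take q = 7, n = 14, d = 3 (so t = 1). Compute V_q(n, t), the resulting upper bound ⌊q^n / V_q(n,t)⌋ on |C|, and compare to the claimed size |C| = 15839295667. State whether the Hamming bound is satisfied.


V_q(n, t) = 85, q^n = 678223072849, Hamming bound = 7979094974, |C| = 15839295667 > bound (violated).

Step 1: Compute V_q(n, t) = Σ_{j=0}^1 C(n, j) (q−1)^j.
  j = 0: C(14,0)·(6)^0 = 1·1 = 1.
  j = 1: C(14,1)·(6)^1 = 14·6 = 84.
  V_q(n, t) = 1 + 84 = 85.
Step 2: q^n = 7^14 = 678223072849.
Step 3: Hamming bound ⌊q^n / V_q(n,t)⌋ = ⌊678223072849/85⌋ = 7979094974.
Step 4: Compare |C| = 15839295667 to 7979094974: violated.
The claimed |C| lies above the Hamming bound, so no 7-ary code of length 14 with d ≥ 3 can have 15839295667 codewords.
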